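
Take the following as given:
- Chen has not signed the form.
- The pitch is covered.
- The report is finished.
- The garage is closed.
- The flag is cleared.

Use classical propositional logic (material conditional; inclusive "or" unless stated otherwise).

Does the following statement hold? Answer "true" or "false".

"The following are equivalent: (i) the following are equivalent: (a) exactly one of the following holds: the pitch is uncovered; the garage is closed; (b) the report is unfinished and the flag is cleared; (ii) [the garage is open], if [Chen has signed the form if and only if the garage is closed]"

false

Let Q = "the pitch is covered" (T), S = "the garage is closed" (T), R = "the report is finished" (T), U = "the flag is set" (F), P = "Chen has signed the form" (F).
Parsed as ((~Q xor S) <-> (~R & ~U)) <-> ((P <-> S) -> ~S)

~Q = ~T = F
~Q xor S = F xor T = T
~R = ~T = F
~U = ~F = T
~R & ~U = F & T = F
(~Q xor S) <-> (~R & ~U) = T <-> F = F
P <-> S = F <-> T = F
~S = ~T = F
(P <-> S) -> ~S = F -> F = T
((~Q xor S) <-> (~R & ~U)) <-> ((P <-> S) -> ~S) = F <-> T = F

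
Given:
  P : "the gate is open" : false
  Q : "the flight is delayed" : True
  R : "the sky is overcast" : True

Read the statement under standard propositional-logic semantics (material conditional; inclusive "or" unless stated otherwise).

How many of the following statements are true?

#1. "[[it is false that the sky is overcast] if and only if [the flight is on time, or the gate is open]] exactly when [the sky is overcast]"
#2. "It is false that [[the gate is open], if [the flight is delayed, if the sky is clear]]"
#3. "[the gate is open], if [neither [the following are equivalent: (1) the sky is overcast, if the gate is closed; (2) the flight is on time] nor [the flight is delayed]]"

#1: Parsed as (¬R ↔ (¬Q ∨ P)) ↔ R

¬R = ¬T = F
¬Q = ¬T = F
¬Q ∨ P = F ∨ F = F
¬R ↔ (¬Q ∨ P) = F ↔ F = T
(¬R ↔ (¬Q ∨ P)) ↔ R = T ↔ T = T
Hence #1 is true.

#2: Parsed as ¬((¬R → Q) → P)

¬R = ¬T = F
¬R → Q = F → T = T
(¬R → Q) → P = T → F = F
¬((¬R → Q) → P) = ¬F = T
Hence #2 is true.

#3: This is (((¬P → R) ↔ ¬Q) ↓ Q) → P.

¬P = ¬F = T
¬P → R = T → T = T
¬Q = ¬T = F
(¬P → R) ↔ ¬Q = T ↔ F = F
((¬P → R) ↔ ¬Q) ↓ Q = F ↓ T = F
(((¬P → R) ↔ ¬Q) ↓ Q) → P = F → F = T
Hence #3 is true.

True statements: 3 (#1, #2, #3).

3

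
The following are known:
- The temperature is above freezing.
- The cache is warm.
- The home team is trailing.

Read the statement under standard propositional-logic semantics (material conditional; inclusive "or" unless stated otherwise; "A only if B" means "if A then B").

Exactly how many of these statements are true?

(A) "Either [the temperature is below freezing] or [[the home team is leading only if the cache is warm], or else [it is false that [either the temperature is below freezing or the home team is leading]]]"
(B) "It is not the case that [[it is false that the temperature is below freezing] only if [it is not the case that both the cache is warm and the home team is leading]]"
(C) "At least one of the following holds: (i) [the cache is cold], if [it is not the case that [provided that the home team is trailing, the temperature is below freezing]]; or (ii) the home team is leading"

1

Let N = "the temperature is below freezing" (False), P = "the home team is leading" (False), R = "the cache is warm" (True).

(A): This is N or ((P -> R) or not (N or P)).

P -> R = False -> True = True
N or P = False or False = False
not (N or P) = not False = True
(P -> R) or not (N or P) = True or True = True
N or ((P -> R) or not (N or P)) = False or True = True
So (A) is true.

(B): In symbols: not (not N -> (R nand P))

not N = not False = True
R nand P = True nand False = True
not N -> (R nand P) = True -> True = True
not (not N -> (R nand P)) = not True = False
Hence (B) is false.

(C): In symbols: (not (not P -> N) -> not R) or P

not P = not False = True
not P -> N = True -> False = False
not (not P -> N) = not False = True
not R = not True = False
not (not P -> N) -> not R = True -> False = False
(not (not P -> N) -> not R) or P = False or False = False
So (C) is false.

1 of the 3 statements is true ((A)).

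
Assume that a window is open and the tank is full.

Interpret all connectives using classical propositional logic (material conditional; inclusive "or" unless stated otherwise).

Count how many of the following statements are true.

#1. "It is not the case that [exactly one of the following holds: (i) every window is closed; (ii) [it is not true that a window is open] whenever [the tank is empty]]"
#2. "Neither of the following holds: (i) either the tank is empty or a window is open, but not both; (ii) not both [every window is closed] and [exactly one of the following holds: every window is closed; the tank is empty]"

0

Let P = "a window is open" (True), Q = "the tank is full" (True).

#1: This is not (not P xor (not Q -> not P)).

not P = not True = False
not Q = not True = False
not P = not True = False
not Q -> not P = False -> False = True
not P xor (not Q -> not P) = False xor True = True
not (not P xor (not Q -> not P)) = not True = False
So #1 is false.

#2: Formalization: (not Q xor P) nor (not P nand (not P xor not Q))

not Q = not True = False
not Q xor P = False xor True = True
not P = not True = False
not P = not True = False
not Q = not True = False
not P xor not Q = False xor False = False
not P nand (not P xor not Q) = False nand False = True
(not Q xor P) nor (not P nand (not P xor not Q)) = True nor True = False
Thus #2 is false.

0 of the 2 statements are true (none).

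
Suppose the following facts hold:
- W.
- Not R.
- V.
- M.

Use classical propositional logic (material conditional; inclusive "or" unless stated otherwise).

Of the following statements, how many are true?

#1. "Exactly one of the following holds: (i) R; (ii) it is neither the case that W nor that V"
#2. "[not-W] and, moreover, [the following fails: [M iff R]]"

#1: In symbols: R ⊕ (W ↓ V)

W ↓ V = T ↓ T = F
R ⊕ (W ↓ V) = F ⊕ F = F
So #1 is false.

#2: In symbols: ¬W ∧ ¬(M ↔ R)

¬W = ¬T = F
M ↔ R = T ↔ F = F
¬(M ↔ R) = ¬F = T
¬W ∧ ¬(M ↔ R) = F ∧ T = F
Thus #2 is false.

0 of the 2 statements are true (none).

0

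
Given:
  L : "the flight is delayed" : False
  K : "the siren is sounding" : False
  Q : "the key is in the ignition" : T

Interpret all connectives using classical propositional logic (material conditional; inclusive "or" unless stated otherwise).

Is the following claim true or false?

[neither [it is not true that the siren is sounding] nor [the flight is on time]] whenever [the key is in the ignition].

Parsed as Q -> (~K nor ~L)

~K = ~F = T
~L = ~F = T
~K nor ~L = T nor T = F
Q -> (~K nor ~L) = T -> F = F

false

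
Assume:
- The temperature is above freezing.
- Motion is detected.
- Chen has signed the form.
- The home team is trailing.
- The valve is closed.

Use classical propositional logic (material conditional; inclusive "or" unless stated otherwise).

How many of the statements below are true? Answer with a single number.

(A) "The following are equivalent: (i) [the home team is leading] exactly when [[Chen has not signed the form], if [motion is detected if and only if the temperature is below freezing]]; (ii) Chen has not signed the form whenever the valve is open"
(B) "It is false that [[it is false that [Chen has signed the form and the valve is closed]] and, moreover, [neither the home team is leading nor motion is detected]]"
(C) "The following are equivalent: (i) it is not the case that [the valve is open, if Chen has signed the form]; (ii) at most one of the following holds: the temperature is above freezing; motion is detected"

1

Let S = "the home team is leading" (False), Q = "motion is detected" (True), P = "the temperature is below freezing" (False), R = "Chen has signed the form" (True), U = "the valve is open" (False).

(A): Parsed as (S iff ((Q iff P) -> not R)) iff (U -> not R)

Q iff P = True iff False = False
not R = not True = False
(Q iff P) -> not R = False -> False = True
S iff ((Q iff P) -> not R) = False iff True = False
not R = not True = False
U -> not R = False -> False = True
(S iff ((Q iff P) -> not R)) iff (U -> not R) = False iff True = False
So (A) is false.

(B): In symbols: not (not (R and not U) and (S nor Q))

not U = not False = True
R and not U = True and True = True
not (R and not U) = not True = False
S nor Q = False nor True = False
not (R and not U) and (S nor Q) = False and False = False
not (not (R and not U) and (S nor Q)) = not False = True
Hence (B) is true.

(C): Parsed as not (R -> U) iff (not P nand Q)

R -> U = True -> False = False
not (R -> U) = not False = True
not P = not False = True
not P nand Q = True nand True = False
not (R -> U) iff (not P nand Q) = True iff False = False
Hence (C) is false.

True statements: 1.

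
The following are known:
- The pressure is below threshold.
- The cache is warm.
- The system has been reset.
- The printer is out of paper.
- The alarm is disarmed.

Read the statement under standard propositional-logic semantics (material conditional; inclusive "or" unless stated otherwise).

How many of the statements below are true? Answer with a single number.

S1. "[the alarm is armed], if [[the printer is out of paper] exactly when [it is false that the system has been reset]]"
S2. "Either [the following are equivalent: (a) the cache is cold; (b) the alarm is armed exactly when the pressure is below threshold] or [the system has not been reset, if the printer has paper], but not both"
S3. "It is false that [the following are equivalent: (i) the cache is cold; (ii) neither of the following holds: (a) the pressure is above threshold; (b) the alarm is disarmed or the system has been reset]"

Let S = "the printer has paper" (F), R = "the system has been reset" (T), U = "the alarm is armed" (F), Q = "the cache is warm" (T), P = "the pressure is above threshold" (F).

S1: In symbols: (¬S ↔ ¬R) → U

¬S = ¬F = T
¬R = ¬T = F
¬S ↔ ¬R = T ↔ F = F
(¬S ↔ ¬R) → U = F → F = T
So S1 is true.

S2: This is (¬Q ↔ (U ↔ ¬P)) ⊕ (S → ¬R).

¬Q = ¬T = F
¬P = ¬F = T
U ↔ ¬P = F ↔ T = F
¬Q ↔ (U ↔ ¬P) = F ↔ F = T
¬R = ¬T = F
S → ¬R = F → F = T
(¬Q ↔ (U ↔ ¬P)) ⊕ (S → ¬R) = T ⊕ T = F
Thus S2 is false.

S3: This is ¬(¬Q ↔ (P ↓ (¬U ∨ R))).

¬Q = ¬T = F
¬U = ¬F = T
¬U ∨ R = T ∨ T = T
P ↓ (¬U ∨ R) = F ↓ T = F
¬Q ↔ (P ↓ (¬U ∨ R)) = F ↔ F = T
¬(¬Q ↔ (P ↓ (¬U ∨ R))) = ¬T = F
Hence S3 is false.

1 of the 3 statements is true (S1).

1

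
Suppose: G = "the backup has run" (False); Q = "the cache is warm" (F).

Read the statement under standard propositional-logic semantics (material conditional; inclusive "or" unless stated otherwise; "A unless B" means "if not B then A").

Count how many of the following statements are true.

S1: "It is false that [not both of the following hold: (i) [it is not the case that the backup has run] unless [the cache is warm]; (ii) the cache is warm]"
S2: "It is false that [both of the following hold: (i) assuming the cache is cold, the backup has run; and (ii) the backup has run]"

1

S1: This is ~((~G | Q) nand Q).

~G = ~F = T
~G | Q = T | F = T
(~G | Q) nand Q = T nand F = T
~((~G | Q) nand Q) = ~T = F
Hence S1 is false.

S2: This is ~((~Q -> G) & G).

~Q = ~F = T
~Q -> G = T -> F = F
(~Q -> G) & G = F & F = F
~((~Q -> G) & G) = ~F = T
Thus S2 is true.

True statements: 1 (S2).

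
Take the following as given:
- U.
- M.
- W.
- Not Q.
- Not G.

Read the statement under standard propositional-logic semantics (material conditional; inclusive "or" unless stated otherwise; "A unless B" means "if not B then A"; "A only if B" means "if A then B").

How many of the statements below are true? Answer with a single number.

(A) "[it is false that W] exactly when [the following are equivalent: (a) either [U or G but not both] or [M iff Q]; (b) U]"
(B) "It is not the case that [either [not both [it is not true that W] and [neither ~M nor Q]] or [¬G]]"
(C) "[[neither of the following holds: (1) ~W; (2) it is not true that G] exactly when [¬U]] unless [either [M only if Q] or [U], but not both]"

(A): Parsed as not W iff (((U xor G) or (M iff Q)) iff U)

not W = not True = False
U xor G = True xor False = True
M iff Q = True iff False = False
(U xor G) or (M iff Q) = True or False = True
((U xor G) or (M iff Q)) iff U = True iff True = True
not W iff (((U xor G) or (M iff Q)) iff U) = False iff True = False
So (A) is false.

(B): Parsed as not ((not W nand (not M nor Q)) or not G)

not W = not True = False
not M = not True = False
not M nor Q = False nor False = True
not W nand (not M nor Q) = False nand True = True
not G = not False = True
(not W nand (not M nor Q)) or not G = True or True = True
not ((not W nand (not M nor Q)) or not G) = not True = False
So (B) is false.

(C): This is ((not W nor not G) iff not U) or ((M -> Q) xor U).

not W = not True = False
not G = not False = True
not W nor not G = False nor True = False
not U = not True = False
(not W nor not G) iff not U = False iff False = True
M -> Q = True -> False = False
(M -> Q) xor U = False xor True = True
((not W nor not G) iff not U) or ((M -> Q) xor U) = True or True = True
Hence (C) is true.

1 of the 3 statements is true.

1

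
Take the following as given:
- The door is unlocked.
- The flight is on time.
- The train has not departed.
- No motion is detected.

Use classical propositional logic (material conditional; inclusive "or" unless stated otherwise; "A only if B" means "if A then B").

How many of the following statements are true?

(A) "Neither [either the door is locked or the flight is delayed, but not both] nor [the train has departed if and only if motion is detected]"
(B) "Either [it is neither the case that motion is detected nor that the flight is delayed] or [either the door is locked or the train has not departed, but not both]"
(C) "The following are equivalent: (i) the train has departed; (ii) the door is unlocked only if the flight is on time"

Let N = "the door is locked" (F), S = "the flight is delayed" (F), U = "the train has departed" (F), H = "motion is detected" (F).

(A): This is (N ⊕ S) ↓ (U ↔ H).

N ⊕ S = F ⊕ F = F
U ↔ H = F ↔ F = T
(N ⊕ S) ↓ (U ↔ H) = F ↓ T = F
Hence (A) is false.

(B): In symbols: (H ↓ S) ∨ (N ⊕ ¬U)

H ↓ S = F ↓ F = T
¬U = ¬F = T
N ⊕ ¬U = F ⊕ T = T
(H ↓ S) ∨ (N ⊕ ¬U) = T ∨ T = T
Hence (B) is true.

(C): This is U ↔ (¬N → ¬S).

¬N = ¬F = T
¬S = ¬F = T
¬N → ¬S = T → T = T
U ↔ (¬N → ¬S) = F ↔ T = F
Thus (C) is false.

1 of the 3 statements is true ((B)).

1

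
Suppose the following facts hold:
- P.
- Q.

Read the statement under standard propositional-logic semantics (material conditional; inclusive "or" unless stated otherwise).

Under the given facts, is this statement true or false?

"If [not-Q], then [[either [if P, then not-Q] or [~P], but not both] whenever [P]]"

true

Formalization: ¬Q → (P → ((P → ¬Q) ⊕ ¬P))

¬Q = ¬T = F
¬Q = ¬T = F
P → ¬Q = T → F = F
¬P = ¬T = F
(P → ¬Q) ⊕ ¬P = F ⊕ F = F
P → ((P → ¬Q) ⊕ ¬P) = T → F = F
¬Q → (P → ((P → ¬Q) ⊕ ¬P)) = F → F = T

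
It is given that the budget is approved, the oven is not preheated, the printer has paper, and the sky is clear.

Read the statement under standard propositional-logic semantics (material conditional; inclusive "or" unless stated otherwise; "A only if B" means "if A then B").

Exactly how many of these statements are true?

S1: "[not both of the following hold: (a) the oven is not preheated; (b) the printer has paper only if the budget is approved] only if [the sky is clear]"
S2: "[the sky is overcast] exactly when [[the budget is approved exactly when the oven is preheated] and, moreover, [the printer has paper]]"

2

Let Q = "the oven is preheated" (F), R = "the printer has paper" (T), P = "the budget is approved" (T), S = "the sky is overcast" (F).

S1: In symbols: (~Q nand (R -> P)) -> ~S

~Q = ~F = T
R -> P = T -> T = T
~Q nand (R -> P) = T nand T = F
~S = ~F = T
(~Q nand (R -> P)) -> ~S = F -> T = T
So S1 is true.

S2: This is S <-> ((P <-> Q) & R).

P <-> Q = T <-> F = F
(P <-> Q) & R = F & T = F
S <-> ((P <-> Q) & R) = F <-> F = T
Thus S2 is true.

Count: 2.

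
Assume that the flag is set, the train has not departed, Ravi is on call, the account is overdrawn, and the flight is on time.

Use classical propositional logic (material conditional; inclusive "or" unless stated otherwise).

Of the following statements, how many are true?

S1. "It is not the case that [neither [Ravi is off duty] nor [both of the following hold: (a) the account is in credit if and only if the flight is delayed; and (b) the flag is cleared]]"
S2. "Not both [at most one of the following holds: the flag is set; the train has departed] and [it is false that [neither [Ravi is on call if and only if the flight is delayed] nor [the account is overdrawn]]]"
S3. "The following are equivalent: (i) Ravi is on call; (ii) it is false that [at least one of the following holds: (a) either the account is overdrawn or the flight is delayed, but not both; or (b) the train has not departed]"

Let R = "Ravi is on call" (T), S = "the account is overdrawn" (T), U = "the flight is delayed" (F), P = "the flag is set" (T), Q = "the train has departed" (F).

S1: Formalization: ~(~R nor ((~S <-> U) & ~P))

~R = ~T = F
~S = ~T = F
~S <-> U = F <-> F = T
~P = ~T = F
(~S <-> U) & ~P = T & F = F
~R nor ((~S <-> U) & ~P) = F nor F = T
~(~R nor ((~S <-> U) & ~P)) = ~T = F
Thus S1 is false.

S2: Parsed as (P nand Q) nand ~((R <-> U) nor S)

P nand Q = T nand F = T
R <-> U = T <-> F = F
(R <-> U) nor S = F nor T = F
~((R <-> U) nor S) = ~F = T
(P nand Q) nand ~((R <-> U) nor S) = T nand T = F
Hence S2 is false.

S3: Formalization: R <-> ~((S xor U) | ~Q)

S xor U = T xor F = T
~Q = ~F = T
(S xor U) | ~Q = T | T = T
~((S xor U) | ~Q) = ~T = F
R <-> ~((S xor U) | ~Q) = T <-> F = F
Thus S3 is false.

0 of the 3 statements are true (none).

0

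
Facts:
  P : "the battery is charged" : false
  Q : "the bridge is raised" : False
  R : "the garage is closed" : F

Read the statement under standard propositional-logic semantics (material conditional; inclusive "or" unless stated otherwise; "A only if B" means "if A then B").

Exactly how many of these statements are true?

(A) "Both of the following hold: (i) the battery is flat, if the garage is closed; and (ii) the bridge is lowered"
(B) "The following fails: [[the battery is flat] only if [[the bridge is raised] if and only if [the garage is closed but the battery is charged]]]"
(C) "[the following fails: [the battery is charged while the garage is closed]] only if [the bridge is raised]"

1

(A): Formalization: (R -> not P) and not Q

not P = not False = True
R -> not P = False -> True = True
not Q = not False = True
(R -> not P) and not Q = True and True = True
So (A) is true.

(B): Parsed as not (not P -> (Q iff (R and P)))

not P = not False = True
R and P = False and False = False
Q iff (R and P) = False iff False = True
not P -> (Q iff (R and P)) = True -> True = True
not (not P -> (Q iff (R and P))) = not True = False
Hence (B) is false.

(C): This is not (P and R) -> Q.

P and R = False and False = False
not (P and R) = not False = True
not (P and R) -> Q = True -> False = False
So (C) is false.

Count: 1.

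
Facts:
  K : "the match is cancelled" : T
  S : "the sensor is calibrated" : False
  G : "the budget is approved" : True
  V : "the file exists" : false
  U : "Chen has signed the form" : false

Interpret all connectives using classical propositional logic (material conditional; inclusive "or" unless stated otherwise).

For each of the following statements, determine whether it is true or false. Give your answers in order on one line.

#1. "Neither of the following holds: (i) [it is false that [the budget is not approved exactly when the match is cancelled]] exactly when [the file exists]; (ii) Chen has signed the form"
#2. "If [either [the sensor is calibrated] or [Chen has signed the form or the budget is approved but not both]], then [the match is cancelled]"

#1 true, #2 true

#1: In symbols: (not (not G iff K) iff V) nor U

not G = not True = False
not G iff K = False iff True = False
not (not G iff K) = not False = True
not (not G iff K) iff V = True iff False = False
(not (not G iff K) iff V) nor U = False nor False = True
Thus #1 is true.

#2: In symbols: (S or (U xor G)) -> K

U xor G = False xor True = True
S or (U xor G) = False or True = True
(S or (U xor G)) -> K = True -> True = True
So #2 is true.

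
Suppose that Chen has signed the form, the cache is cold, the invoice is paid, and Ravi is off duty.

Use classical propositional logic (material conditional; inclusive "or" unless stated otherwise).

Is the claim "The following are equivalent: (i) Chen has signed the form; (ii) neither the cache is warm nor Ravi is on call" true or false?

Let P = "Chen has signed the form" (T), Q = "the cache is warm" (F), S = "Ravi is on call" (F).
Parsed as P ↔ (Q ↓ S)

Q ↓ S = F ↓ F = T
P ↔ (Q ↓ S) = T ↔ T = T

True.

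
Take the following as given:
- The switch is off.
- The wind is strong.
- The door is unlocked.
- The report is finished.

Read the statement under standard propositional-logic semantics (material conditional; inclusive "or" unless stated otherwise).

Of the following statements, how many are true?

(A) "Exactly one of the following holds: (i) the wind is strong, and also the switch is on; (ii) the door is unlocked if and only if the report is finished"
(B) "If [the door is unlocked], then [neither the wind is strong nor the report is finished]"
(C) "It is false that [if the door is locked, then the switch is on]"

Let Q = "the wind is strong" (True), P = "the switch is on" (False), R = "the door is locked" (False), S = "the report is finished" (True).

(A): Formalization: (Q and P) xor (not R iff S)

Q and P = True and False = False
not R = not False = True
not R iff S = True iff True = True
(Q and P) xor (not R iff S) = False xor True = True
Hence (A) is true.

(B): In symbols: not R -> (Q nor S)

not R = not False = True
Q nor S = True nor True = False
not R -> (Q nor S) = True -> False = False
Hence (B) is false.

(C): In symbols: not (R -> P)

R -> P = False -> False = True
not (R -> P) = not True = False
Thus (C) is false.

Count: 1.

1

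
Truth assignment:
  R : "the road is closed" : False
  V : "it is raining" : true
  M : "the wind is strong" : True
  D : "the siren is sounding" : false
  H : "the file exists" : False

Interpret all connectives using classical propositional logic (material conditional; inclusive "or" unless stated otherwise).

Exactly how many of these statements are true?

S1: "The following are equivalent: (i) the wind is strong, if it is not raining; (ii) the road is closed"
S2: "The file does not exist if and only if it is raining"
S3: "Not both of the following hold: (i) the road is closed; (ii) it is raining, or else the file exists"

2

S1: This is (~V -> M) <-> R.

~V = ~T = F
~V -> M = F -> T = T
(~V -> M) <-> R = T <-> F = F
Thus S1 is false.

S2: Formalization: ~H <-> V

~H = ~F = T
~H <-> V = T <-> T = T
Thus S2 is true.

S3: This is R nand (V | H).

V | H = T | F = T
R nand (V | H) = F nand T = T
Thus S3 is true.

Count: 2.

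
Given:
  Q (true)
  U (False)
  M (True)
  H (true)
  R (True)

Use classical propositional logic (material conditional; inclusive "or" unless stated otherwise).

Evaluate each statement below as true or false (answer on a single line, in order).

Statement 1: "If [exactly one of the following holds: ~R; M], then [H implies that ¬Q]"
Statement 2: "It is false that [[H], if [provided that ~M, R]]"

Statement 1: Formalization: (¬R ⊕ M) → (H → ¬Q)

¬R = ¬T = F
¬R ⊕ M = F ⊕ T = T
¬Q = ¬T = F
H → ¬Q = T → F = F
(¬R ⊕ M) → (H → ¬Q) = T → F = F
So Statement 1 is false.

Statement 2: In symbols: ¬((¬M → R) → H)

¬M = ¬T = F
¬M → R = F → T = T
(¬M → R) → H = T → T = T
¬((¬M → R) → H) = ¬T = F
So Statement 2 is false.

Statement 1 False, Statement 2 False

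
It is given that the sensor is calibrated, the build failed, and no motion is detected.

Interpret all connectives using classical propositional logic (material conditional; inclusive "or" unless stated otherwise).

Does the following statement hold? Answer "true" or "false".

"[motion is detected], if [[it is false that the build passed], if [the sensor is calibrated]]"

Let N = "the sensor is calibrated" (True), U = "the build passed" (False), R = "motion is detected" (False).
This is (N -> not U) -> R.

not U = not False = True
N -> not U = True -> True = True
(N -> not U) -> R = True -> False = False

False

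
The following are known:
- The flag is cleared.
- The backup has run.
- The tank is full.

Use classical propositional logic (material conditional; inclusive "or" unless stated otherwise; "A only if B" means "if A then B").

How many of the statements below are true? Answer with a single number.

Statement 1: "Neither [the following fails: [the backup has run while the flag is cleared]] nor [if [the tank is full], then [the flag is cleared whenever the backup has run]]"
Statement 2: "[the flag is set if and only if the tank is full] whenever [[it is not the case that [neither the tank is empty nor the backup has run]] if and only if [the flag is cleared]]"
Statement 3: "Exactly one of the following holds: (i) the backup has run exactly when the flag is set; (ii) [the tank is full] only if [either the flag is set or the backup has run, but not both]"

1

Let Q = "the backup has run" (T), P = "the flag is set" (F), R = "the tank is full" (T).

Statement 1: Parsed as ¬(Q ∧ ¬P) ↓ (R → (Q → ¬P))

¬P = ¬F = T
Q ∧ ¬P = T ∧ T = T
¬(Q ∧ ¬P) = ¬T = F
¬P = ¬F = T
Q → ¬P = T → T = T
R → (Q → ¬P) = T → T = T
¬(Q ∧ ¬P) ↓ (R → (Q → ¬P)) = F ↓ T = F
So Statement 1 is false.

Statement 2: Formalization: (¬(¬R ↓ Q) ↔ ¬P) → (P ↔ R)

¬R = ¬T = F
¬R ↓ Q = F ↓ T = F
¬(¬R ↓ Q) = ¬F = T
¬P = ¬F = T
¬(¬R ↓ Q) ↔ ¬P = T ↔ T = T
P ↔ R = F ↔ T = F
(¬(¬R ↓ Q) ↔ ¬P) → (P ↔ R) = T → F = F
Hence Statement 2 is false.

Statement 3: This is (Q ↔ P) ⊕ (R → (P ⊕ Q)).

Q ↔ P = T ↔ F = F
P ⊕ Q = F ⊕ T = T
R → (P ⊕ Q) = T → T = T
(Q ↔ P) ⊕ (R → (P ⊕ Q)) = F ⊕ T = T
Thus Statement 3 is true.

Count: 1.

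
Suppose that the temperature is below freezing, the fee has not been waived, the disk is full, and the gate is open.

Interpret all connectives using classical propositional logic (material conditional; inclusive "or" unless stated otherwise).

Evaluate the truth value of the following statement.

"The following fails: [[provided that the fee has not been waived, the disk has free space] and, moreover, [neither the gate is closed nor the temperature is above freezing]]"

true

Let G = "the fee has been waived" (False), H = "the disk is full" (True), D = "the gate is open" (True), S = "the temperature is below freezing" (True).
Parsed as not ((not G -> not H) and (not D nor not S))

not G = not False = True
not H = not True = False
not G -> not H = True -> False = False
not D = not True = False
not S = not True = False
not D nor not S = False nor False = True
(not G -> not H) and (not D nor not S) = False and True = False
not ((not G -> not H) and (not D nor not S)) = not False = True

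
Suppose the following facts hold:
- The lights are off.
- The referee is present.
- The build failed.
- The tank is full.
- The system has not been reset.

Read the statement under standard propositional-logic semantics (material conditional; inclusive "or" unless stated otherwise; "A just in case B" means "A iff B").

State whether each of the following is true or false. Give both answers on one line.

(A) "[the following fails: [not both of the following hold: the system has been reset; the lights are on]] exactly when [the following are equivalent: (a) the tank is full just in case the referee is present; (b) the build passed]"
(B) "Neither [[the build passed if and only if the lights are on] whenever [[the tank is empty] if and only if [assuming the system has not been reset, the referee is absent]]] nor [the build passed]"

Let U = "the system has been reset" (F), P = "the lights are on" (F), S = "the tank is full" (T), Q = "the referee is present" (T), R = "the build passed" (F).

(A): Formalization: ~(U nand P) <-> ((S <-> Q) <-> R)

U nand P = F nand F = T
~(U nand P) = ~T = F
S <-> Q = T <-> T = T
(S <-> Q) <-> R = T <-> F = F
~(U nand P) <-> ((S <-> Q) <-> R) = F <-> F = T
So (A) is true.

(B): This is ((~S <-> (~U -> ~Q)) -> (R <-> P)) nor R.

~S = ~T = F
~U = ~F = T
~Q = ~T = F
~U -> ~Q = T -> F = F
~S <-> (~U -> ~Q) = F <-> F = T
R <-> P = F <-> F = T
(~S <-> (~U -> ~Q)) -> (R <-> P) = T -> T = T
((~S <-> (~U -> ~Q)) -> (R <-> P)) nor R = T nor F = F
So (B) is false.

(A) T / (B) F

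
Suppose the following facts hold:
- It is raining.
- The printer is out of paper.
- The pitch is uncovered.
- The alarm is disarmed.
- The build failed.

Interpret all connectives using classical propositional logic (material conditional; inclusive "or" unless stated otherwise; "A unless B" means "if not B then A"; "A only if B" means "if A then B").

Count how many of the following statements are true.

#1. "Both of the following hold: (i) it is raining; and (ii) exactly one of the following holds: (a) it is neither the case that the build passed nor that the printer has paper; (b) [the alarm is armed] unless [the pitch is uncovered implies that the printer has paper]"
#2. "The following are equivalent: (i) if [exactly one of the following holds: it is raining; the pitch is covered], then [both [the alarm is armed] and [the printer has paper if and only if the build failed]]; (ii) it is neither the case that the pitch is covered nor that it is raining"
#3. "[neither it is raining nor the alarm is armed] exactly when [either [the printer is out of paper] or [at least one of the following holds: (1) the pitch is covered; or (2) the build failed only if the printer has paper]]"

2

Let P = "it is raining" (T), U = "the build passed" (F), Q = "the printer has paper" (F), S = "the alarm is armed" (F), R = "the pitch is covered" (F).

#1: In symbols: P ∧ ((U ↓ Q) ⊕ (S ∨ (¬R → Q)))

U ↓ Q = F ↓ F = T
¬R = ¬F = T
¬R → Q = T → F = F
S ∨ (¬R → Q) = F ∨ F = F
(U ↓ Q) ⊕ (S ∨ (¬R → Q)) = T ⊕ F = T
P ∧ ((U ↓ Q) ⊕ (S ∨ (¬R → Q))) = T ∧ T = T
Hence #1 is true.

#2: In symbols: ((P ⊕ R) → (S ∧ (Q ↔ ¬U))) ↔ (R ↓ P)

P ⊕ R = T ⊕ F = T
¬U = ¬F = T
Q ↔ ¬U = F ↔ T = F
S ∧ (Q ↔ ¬U) = F ∧ F = F
(P ⊕ R) → (S ∧ (Q ↔ ¬U)) = T → F = F
R ↓ P = F ↓ T = F
((P ⊕ R) → (S ∧ (Q ↔ ¬U))) ↔ (R ↓ P) = F ↔ F = T
Thus #2 is true.

#3: This is (P ↓ S) ↔ (¬Q ∨ (R ∨ (¬U → Q))).

P ↓ S = T ↓ F = F
¬Q = ¬F = T
¬U = ¬F = T
¬U → Q = T → F = F
R ∨ (¬U → Q) = F ∨ F = F
¬Q ∨ (R ∨ (¬U → Q)) = T ∨ F = T
(P ↓ S) ↔ (¬Q ∨ (R ∨ (¬U → Q))) = F ↔ T = F
Hence #3 is false.

Count: 2.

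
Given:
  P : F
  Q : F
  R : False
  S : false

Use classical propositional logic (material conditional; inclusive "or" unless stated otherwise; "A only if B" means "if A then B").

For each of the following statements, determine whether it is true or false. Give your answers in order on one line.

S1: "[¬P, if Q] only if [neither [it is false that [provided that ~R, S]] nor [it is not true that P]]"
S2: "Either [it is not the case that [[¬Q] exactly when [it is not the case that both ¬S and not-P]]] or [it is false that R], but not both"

S1 F / S2 F

S1: In symbols: (Q → ¬P) → (¬(¬R → S) ↓ ¬P)

¬P = ¬F = T
Q → ¬P = F → T = T
¬R = ¬F = T
¬R → S = T → F = F
¬(¬R → S) = ¬F = T
¬P = ¬F = T
¬(¬R → S) ↓ ¬P = T ↓ T = F
(Q → ¬P) → (¬(¬R → S) ↓ ¬P) = T → F = F
Thus S1 is false.

S2: Parsed as ¬(¬Q ↔ (¬S ↑ ¬P)) ⊕ ¬R

¬Q = ¬F = T
¬S = ¬F = T
¬P = ¬F = T
¬S ↑ ¬P = T ↑ T = F
¬Q ↔ (¬S ↑ ¬P) = T ↔ F = F
¬(¬Q ↔ (¬S ↑ ¬P)) = ¬F = T
¬R = ¬F = T
¬(¬Q ↔ (¬S ↑ ¬P)) ⊕ ¬R = T ⊕ T = F
Hence S2 is false.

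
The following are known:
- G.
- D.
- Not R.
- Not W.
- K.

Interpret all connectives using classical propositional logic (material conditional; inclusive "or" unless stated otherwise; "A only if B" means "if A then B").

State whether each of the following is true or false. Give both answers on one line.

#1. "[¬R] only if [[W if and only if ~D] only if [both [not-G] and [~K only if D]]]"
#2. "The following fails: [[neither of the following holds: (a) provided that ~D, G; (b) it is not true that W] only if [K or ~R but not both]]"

#1: In symbols: not R -> ((W iff not D) -> (not G and (not K -> D)))

not R = not False = True
not D = not True = False
W iff not D = False iff False = True
not G = not True = False
not K = not True = False
not K -> D = False -> True = True
not G and (not K -> D) = False and True = False
(W iff not D) -> (not G and (not K -> D)) = True -> False = False
not R -> ((W iff not D) -> (not G and (not K -> D))) = True -> False = False
So #1 is false.

#2: Parsed as not (((not D -> G) nor not W) -> (K xor not R))

not D = not True = False
not D -> G = False -> True = True
not W = not False = True
(not D -> G) nor not W = True nor True = False
not R = not False = True
K xor not R = True xor True = False
((not D -> G) nor not W) -> (K xor not R) = False -> False = True
not (((not D -> G) nor not W) -> (K xor not R)) = not True = False
So #2 is false.

#1 F / #2 F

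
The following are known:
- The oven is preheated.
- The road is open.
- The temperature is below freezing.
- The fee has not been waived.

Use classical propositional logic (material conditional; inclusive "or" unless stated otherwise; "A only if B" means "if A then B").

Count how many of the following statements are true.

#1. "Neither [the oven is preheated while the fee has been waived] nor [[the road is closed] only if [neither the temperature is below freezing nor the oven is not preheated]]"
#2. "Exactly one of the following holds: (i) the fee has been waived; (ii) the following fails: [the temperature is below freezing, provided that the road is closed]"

Let P = "the oven is preheated" (T), S = "the fee has been waived" (F), Q = "the road is closed" (F), R = "the temperature is below freezing" (T).

#1: This is (P & S) nor (Q -> (R nor ~P)).

P & S = T & F = F
~P = ~T = F
R nor ~P = T nor F = F
Q -> (R nor ~P) = F -> F = T
(P & S) nor (Q -> (R nor ~P)) = F nor T = F
Thus #1 is false.

#2: This is S xor ~(Q -> R).

Q -> R = F -> T = T
~(Q -> R) = ~T = F
S xor ~(Q -> R) = F xor F = F
Thus #2 is false.

0 of the 2 statements are true (none).

0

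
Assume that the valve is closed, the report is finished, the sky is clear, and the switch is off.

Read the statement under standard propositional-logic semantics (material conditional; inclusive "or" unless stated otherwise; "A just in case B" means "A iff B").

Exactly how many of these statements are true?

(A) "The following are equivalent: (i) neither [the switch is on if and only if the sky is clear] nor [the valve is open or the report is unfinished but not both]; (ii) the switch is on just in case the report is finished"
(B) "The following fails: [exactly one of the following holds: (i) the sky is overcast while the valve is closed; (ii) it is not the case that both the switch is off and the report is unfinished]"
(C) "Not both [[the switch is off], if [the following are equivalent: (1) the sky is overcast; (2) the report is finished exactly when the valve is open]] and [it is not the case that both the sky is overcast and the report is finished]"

0

Let L = "the switch is on" (F), W = "the sky is overcast" (F), K = "the valve is open" (F), G = "the report is finished" (T).

(A): Parsed as ((L <-> ~W) nor (K xor ~G)) <-> (L <-> G)

~W = ~F = T
L <-> ~W = F <-> T = F
~G = ~T = F
K xor ~G = F xor F = F
(L <-> ~W) nor (K xor ~G) = F nor F = T
L <-> G = F <-> T = F
((L <-> ~W) nor (K xor ~G)) <-> (L <-> G) = T <-> F = F
So (A) is false.

(B): In symbols: ~((W & ~K) xor (~L nand ~G))

~K = ~F = T
W & ~K = F & T = F
~L = ~F = T
~G = ~T = F
~L nand ~G = T nand F = T
(W & ~K) xor (~L nand ~G) = F xor T = T
~((W & ~K) xor (~L nand ~G)) = ~T = F
Thus (B) is false.

(C): This is ((W <-> (G <-> K)) -> ~L) nand (W nand G).

G <-> K = T <-> F = F
W <-> (G <-> K) = F <-> F = T
~L = ~F = T
(W <-> (G <-> K)) -> ~L = T -> T = T
W nand G = F nand T = T
((W <-> (G <-> K)) -> ~L) nand (W nand G) = T nand T = F
So (C) is false.

0 of the 3 statements are true (none).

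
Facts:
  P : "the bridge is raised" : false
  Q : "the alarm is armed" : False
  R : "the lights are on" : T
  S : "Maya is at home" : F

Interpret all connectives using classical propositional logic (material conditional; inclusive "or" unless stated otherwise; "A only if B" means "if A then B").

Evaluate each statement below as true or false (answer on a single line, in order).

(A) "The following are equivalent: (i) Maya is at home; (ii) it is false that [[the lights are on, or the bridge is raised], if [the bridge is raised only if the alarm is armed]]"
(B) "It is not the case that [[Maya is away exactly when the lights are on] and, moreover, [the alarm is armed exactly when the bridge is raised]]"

(A) T / (B) F

(A): Parsed as S ↔ ¬((P → Q) → (R ∨ P))

P → Q = F → F = T
R ∨ P = T ∨ F = T
(P → Q) → (R ∨ P) = T → T = T
¬((P → Q) → (R ∨ P)) = ¬T = F
S ↔ ¬((P → Q) → (R ∨ P)) = F ↔ F = T
Thus (A) is true.

(B): Parsed as ¬((¬S ↔ R) ∧ (Q ↔ P))

¬S = ¬F = T
¬S ↔ R = T ↔ T = T
Q ↔ P = F ↔ F = T
(¬S ↔ R) ∧ (Q ↔ P) = T ∧ T = T
¬((¬S ↔ R) ∧ (Q ↔ P)) = ¬T = F
Thus (B) is false.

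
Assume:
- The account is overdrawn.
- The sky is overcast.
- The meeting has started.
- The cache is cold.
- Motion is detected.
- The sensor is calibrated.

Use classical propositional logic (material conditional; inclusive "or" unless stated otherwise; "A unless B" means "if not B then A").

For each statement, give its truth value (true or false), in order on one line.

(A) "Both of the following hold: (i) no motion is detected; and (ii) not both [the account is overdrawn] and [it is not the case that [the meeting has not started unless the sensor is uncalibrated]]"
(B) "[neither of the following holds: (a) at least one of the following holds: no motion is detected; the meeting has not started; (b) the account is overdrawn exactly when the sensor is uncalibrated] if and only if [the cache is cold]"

(A) false; (B) true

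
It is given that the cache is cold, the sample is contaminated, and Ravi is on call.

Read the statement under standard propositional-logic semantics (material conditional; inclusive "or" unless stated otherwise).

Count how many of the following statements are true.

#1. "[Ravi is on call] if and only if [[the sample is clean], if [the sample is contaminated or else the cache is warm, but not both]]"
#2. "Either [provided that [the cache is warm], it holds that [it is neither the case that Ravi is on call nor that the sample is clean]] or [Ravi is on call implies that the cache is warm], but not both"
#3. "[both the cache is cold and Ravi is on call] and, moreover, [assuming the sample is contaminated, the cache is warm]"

Let N = "Ravi is on call" (T), Q = "the sample is contaminated" (T), R = "the cache is warm" (F).

#1: Formalization: N <-> ((Q xor R) -> ~Q)

Q xor R = T xor F = T
~Q = ~T = F
(Q xor R) -> ~Q = T -> F = F
N <-> ((Q xor R) -> ~Q) = T <-> F = F
So #1 is false.

#2: In symbols: (R -> (N nor ~Q)) xor (N -> R)

~Q = ~T = F
N nor ~Q = T nor F = F
R -> (N nor ~Q) = F -> F = T
N -> R = T -> F = F
(R -> (N nor ~Q)) xor (N -> R) = T xor F = T
Thus #2 is true.

#3: Formalization: (~R & N) & (Q -> R)

~R = ~F = T
~R & N = T & T = T
Q -> R = T -> F = F
(~R & N) & (Q -> R) = T & F = F
Hence #3 is false.

True statements: 1.

1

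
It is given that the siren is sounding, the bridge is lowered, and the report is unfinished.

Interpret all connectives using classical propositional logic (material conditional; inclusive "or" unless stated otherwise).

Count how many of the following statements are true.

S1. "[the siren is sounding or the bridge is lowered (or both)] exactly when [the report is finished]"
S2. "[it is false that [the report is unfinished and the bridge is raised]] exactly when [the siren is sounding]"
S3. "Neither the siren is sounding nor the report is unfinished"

Let S = "the siren is sounding" (T), K = "the bridge is raised" (F), U = "the report is finished" (F).

S1: This is (S | ~K) <-> U.

~K = ~F = T
S | ~K = T | T = T
(S | ~K) <-> U = T <-> F = F
Thus S1 is false.

S2: Formalization: ~(~U & K) <-> S

~U = ~F = T
~U & K = T & F = F
~(~U & K) = ~F = T
~(~U & K) <-> S = T <-> T = T
Hence S2 is true.

S3: In symbols: S nor ~U

~U = ~F = T
S nor ~U = T nor T = F
Hence S3 is false.

True statements: 1.

1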